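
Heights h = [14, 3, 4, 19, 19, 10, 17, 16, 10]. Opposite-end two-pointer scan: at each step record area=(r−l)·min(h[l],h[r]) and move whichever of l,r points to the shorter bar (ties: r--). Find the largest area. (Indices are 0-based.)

[0,8] min(14,10)*8=80 best=80 * → r--
[0,7] min(14,16)*7=98 best=98 * → l++
[1,7] min(3,16)*6=18 best=98 → l++
[2,7] min(4,16)*5=20 best=98 → l++
[3,7] min(19,16)*4=64 best=98 → r--
[3,6] min(19,17)*3=51 best=98 → r--
[3,5] min(19,10)*2=20 best=98 → r--
[3,4] min(19,19)*1=19 best=98 → r--

max area = 98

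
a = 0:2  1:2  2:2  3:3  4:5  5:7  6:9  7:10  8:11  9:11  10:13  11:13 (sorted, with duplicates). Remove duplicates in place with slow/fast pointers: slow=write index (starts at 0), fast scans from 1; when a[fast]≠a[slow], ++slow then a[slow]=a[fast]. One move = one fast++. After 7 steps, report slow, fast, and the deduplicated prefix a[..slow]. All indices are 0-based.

(s=0,f=1) a[fast]=2=a[slow] dup → fast++
(s=0,f=2) a[fast]=2=a[slow] dup → fast++
(s=0,f=3) a[fast]=3≠a[slow]=2 write a[1]=3 → slow++,fast++
(s=1,f=4) a[fast]=5≠a[slow]=3 write a[2]=5 → slow++,fast++
(s=2,f=5) a[fast]=7≠a[slow]=5 write a[3]=7 → slow++,fast++
(s=3,f=6) a[fast]=9≠a[slow]=7 write a[4]=9 → slow++,fast++
(s=4,f=7) a[fast]=10≠a[slow]=9 write a[5]=10 → slow++,fast++

slow=5, fast=8, prefix=[2, 3, 5, 7, 9, 10]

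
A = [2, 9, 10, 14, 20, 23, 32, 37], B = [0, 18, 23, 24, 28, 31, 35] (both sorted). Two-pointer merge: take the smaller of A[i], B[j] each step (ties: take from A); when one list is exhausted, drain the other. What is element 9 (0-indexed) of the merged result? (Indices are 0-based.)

[i=0,j=0] A[i]=2>B[j]=0 take 0 → j++
[i=0,j=1] A[i]=2<=B[j]=18 take 2 → i++
[i=1,j=1] A[i]=9<=B[j]=18 take 9 → i++
[i=2,j=1] A[i]=10<=B[j]=18 take 10 → i++
[i=3,j=1] A[i]=14<=B[j]=18 take 14 → i++
[i=4,j=1] A[i]=20>B[j]=18 take 18 → j++
[i=4,j=2] A[i]=20<=B[j]=23 take 20 → i++
[i=5,j=2] A[i]=23<=B[j]=23 take 23 → i++
[i=6,j=2] A[i]=32>B[j]=23 take 23 → j++
[i=6,j=3] A[i]=32>B[j]=24 take 24 → j++
[i=6,j=4] A[i]=32>B[j]=28 take 28 → j++
[i=6,j=5] A[i]=32>B[j]=31 take 31 → j++
[i=6,j=6] A[i]=32<=B[j]=35 take 32 → i++
[i=7,j=6] A[i]=37>B[j]=35 take 35 → j++
[i=7,j=7] B done, take A[i]=37 → i++

merged[9] = 24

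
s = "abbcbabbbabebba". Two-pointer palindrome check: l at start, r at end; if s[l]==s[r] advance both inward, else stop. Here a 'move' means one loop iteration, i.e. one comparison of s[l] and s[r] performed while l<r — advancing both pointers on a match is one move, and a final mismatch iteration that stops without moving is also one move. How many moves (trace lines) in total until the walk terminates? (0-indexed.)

[0,14] 'a'=='a' → l++,r--
[1,13] 'b'=='b' → l++,r--
[2,12] 'b'=='b' → l++,r--
[3,11] 'c'!='e' → stop

4 moves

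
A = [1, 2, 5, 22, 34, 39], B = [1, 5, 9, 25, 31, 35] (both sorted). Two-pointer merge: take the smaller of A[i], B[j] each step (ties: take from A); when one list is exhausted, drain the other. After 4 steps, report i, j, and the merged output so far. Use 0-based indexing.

i=0 j=0: A[i]=1<=B[j]=1 take 1, i++
i=1 j=0: A[i]=2>B[j]=1 take 1, j++
i=1 j=1: A[i]=2<=B[j]=5 take 2, i++
i=2 j=1: A[i]=5<=B[j]=5 take 5, i++

i=3, j=1, merged so far=[1, 1, 2, 5]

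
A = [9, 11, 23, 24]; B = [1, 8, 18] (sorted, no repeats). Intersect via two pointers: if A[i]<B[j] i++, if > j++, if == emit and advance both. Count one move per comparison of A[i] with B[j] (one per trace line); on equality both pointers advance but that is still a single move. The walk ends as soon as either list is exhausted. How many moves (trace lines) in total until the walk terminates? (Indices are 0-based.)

[i=0,j=0] 9>1 → j++
[i=0,j=1] 9>8 → j++
[i=0,j=2] 9<18 → i++
[i=1,j=2] 11<18 → i++
[i=2,j=2] 23>18 → j++

5 moves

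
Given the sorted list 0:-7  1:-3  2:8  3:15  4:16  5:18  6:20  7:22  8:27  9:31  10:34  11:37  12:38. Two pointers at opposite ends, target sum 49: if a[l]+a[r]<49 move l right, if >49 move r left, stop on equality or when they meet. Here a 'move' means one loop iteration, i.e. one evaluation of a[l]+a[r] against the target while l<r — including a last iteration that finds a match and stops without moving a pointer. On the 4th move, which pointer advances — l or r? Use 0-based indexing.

[0,12] -7+38=31 <49 → l++
[1,12] -3+38=35 <49 → l++
[2,12] 8+38=46 <49 → l++
[3,12] 15+38=53 >49 → r--

r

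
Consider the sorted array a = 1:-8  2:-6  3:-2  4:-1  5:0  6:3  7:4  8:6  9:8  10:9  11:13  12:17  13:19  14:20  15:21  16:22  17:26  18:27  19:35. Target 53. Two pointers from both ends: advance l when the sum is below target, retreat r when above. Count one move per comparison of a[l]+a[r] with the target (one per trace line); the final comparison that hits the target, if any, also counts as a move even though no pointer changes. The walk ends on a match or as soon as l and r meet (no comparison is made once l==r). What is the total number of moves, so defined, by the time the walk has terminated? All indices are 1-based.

18 moves

[1,19] -8+35=27 <53 → l++
[2,19] -6+35=29 <53 → l++
[3,19] -2+35=33 <53 → l++
[4,19] -1+35=34 <53 → l++
[5,19] 0+35=35 <53 → l++
[6,19] 3+35=38 <53 → l++
[7,19] 4+35=39 <53 → l++
[8,19] 6+35=41 <53 → l++
[9,19] 8+35=43 <53 → l++
[10,19] 9+35=44 <53 → l++
[11,19] 13+35=48 <53 → l++
[12,19] 17+35=52 <53 → l++
[13,19] 19+35=54 >53 → r--
[13,18] 19+27=46 <53 → l++
[14,18] 20+27=47 <53 → l++
[15,18] 21+27=48 <53 → l++
[16,18] 22+27=49 <53 → l++
[17,18] 26+27=53 → found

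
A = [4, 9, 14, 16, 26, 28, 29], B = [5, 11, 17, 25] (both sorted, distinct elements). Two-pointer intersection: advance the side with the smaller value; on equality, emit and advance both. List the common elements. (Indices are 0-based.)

i=0 j=0: 4<5, i++
i=1 j=0: 9>5, j++
i=1 j=1: 9<11, i++
i=2 j=1: 14>11, j++
i=2 j=2: 14<17, i++
i=3 j=2: 16<17, i++
i=4 j=2: 26>17, j++
i=4 j=3: 26>25, j++

intersection = []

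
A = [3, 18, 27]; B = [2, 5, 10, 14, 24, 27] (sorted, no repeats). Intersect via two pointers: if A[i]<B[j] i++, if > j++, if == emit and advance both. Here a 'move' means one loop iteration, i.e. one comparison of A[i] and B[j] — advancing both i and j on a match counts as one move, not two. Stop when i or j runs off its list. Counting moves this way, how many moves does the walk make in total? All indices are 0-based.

i=0 j=0: 3>2, j++
i=0 j=1: 3<5, i++
i=1 j=1: 18>5, j++
i=1 j=2: 18>10, j++
i=1 j=3: 18>14, j++
i=1 j=4: 18<24, i++
i=2 j=4: 27>24, j++
i=2 j=5: 27==27 emit, i++,j++

8 moves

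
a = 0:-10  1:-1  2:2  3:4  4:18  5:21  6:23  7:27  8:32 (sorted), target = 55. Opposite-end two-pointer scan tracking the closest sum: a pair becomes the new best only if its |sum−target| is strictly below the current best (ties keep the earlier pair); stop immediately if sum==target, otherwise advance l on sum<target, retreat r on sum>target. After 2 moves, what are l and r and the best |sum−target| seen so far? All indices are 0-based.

l=2, r=8, best |Δ|=24

[0,8] -10+32=22 d=33 * → l++
[1,8] -1+32=31 d=24 * → l++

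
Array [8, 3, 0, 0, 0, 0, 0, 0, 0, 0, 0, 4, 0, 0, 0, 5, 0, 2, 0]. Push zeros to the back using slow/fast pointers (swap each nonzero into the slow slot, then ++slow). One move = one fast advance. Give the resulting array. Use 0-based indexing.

[8, 3, 4, 5, 2, 0, 0, 0, 0, 0, 0, 0, 0, 0, 0, 0, 0, 0, 0]

(s=0,f=0) a[fast]=8≠0 swap→a[0]=8 → slow++,fast++
(s=1,f=1) a[fast]=3≠0 swap→a[1]=3 → slow++,fast++
(s=2,f=2) a[fast]=0 → fast++
(s=2,f=3) a[fast]=0 → fast++
(s=2,f=4) a[fast]=0 → fast++
(s=2,f=5) a[fast]=0 → fast++
(s=2,f=6) a[fast]=0 → fast++
(s=2,f=7) a[fast]=0 → fast++
(s=2,f=8) a[fast]=0 → fast++
(s=2,f=9) a[fast]=0 → fast++
(s=2,f=10) a[fast]=0 → fast++
(s=2,f=11) a[fast]=4≠0 swap→a[2]=4 → slow++,fast++
(s=3,f=12) a[fast]=0 → fast++
(s=3,f=13) a[fast]=0 → fast++
(s=3,f=14) a[fast]=0 → fast++
(s=3,f=15) a[fast]=5≠0 swap→a[3]=5 → slow++,fast++
(s=4,f=16) a[fast]=0 → fast++
(s=4,f=17) a[fast]=2≠0 swap→a[4]=2 → slow++,fast++
(s=5,f=18) a[fast]=0 → fast++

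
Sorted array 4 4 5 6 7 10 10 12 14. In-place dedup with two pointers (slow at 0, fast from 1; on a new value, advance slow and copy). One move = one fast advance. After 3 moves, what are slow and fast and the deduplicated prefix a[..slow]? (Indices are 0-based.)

(s=0,f=1) a[fast]=4=a[slow] dup → fast++
(s=0,f=2) a[fast]=5≠a[slow]=4 write a[1]=5 → slow++,fast++
(s=1,f=3) a[fast]=6≠a[slow]=5 write a[2]=6 → slow++,fast++

slow=2, fast=4, prefix=[4, 5, 6]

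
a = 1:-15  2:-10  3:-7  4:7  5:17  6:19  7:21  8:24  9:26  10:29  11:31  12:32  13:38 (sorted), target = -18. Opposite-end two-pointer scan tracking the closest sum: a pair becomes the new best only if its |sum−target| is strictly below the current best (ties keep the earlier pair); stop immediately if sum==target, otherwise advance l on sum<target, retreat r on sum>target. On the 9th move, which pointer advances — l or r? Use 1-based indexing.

[1,13] -15+38=23 d=41 * → r--
[1,12] -15+32=17 d=35 * → r--
[1,11] -15+31=16 d=34 * → r--
[1,10] -15+29=14 d=32 * → r--
[1,9] -15+26=11 d=29 * → r--
[1,8] -15+24=9 d=27 * → r--
[1,7] -15+21=6 d=24 * → r--
[1,6] -15+19=4 d=22 * → r--
[1,5] -15+17=2 d=20 * → r--

r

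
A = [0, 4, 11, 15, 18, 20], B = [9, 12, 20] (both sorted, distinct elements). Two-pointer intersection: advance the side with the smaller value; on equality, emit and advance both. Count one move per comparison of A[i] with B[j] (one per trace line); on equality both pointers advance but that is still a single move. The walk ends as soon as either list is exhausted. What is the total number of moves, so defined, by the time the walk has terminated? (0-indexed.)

8 moves

i=0 j=0: 0<9, i++
i=1 j=0: 4<9, i++
i=2 j=0: 11>9, j++
i=2 j=1: 11<12, i++
i=3 j=1: 15>12, j++
i=3 j=2: 15<20, i++
i=4 j=2: 18<20, i++
i=5 j=2: 20==20 emit, i++,j++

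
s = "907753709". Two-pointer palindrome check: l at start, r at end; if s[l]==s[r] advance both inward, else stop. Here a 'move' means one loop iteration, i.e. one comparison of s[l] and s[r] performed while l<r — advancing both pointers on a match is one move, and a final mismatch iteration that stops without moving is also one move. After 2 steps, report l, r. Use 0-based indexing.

l=2, r=6

[0,8] '9'=='9' → l++,r--
[1,7] '0'=='0' → l++,r--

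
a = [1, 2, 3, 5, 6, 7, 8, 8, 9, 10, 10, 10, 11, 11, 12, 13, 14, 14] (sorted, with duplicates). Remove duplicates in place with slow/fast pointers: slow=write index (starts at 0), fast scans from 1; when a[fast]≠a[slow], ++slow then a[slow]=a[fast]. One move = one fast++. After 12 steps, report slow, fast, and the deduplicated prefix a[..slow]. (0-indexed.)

slow=0 fast=1: a[fast]=2≠a[slow]=1 write a[1]=2, slow++,fast++
slow=1 fast=2: a[fast]=3≠a[slow]=2 write a[2]=3, slow++,fast++
slow=2 fast=3: a[fast]=5≠a[slow]=3 write a[3]=5, slow++,fast++
slow=3 fast=4: a[fast]=6≠a[slow]=5 write a[4]=6, slow++,fast++
slow=4 fast=5: a[fast]=7≠a[slow]=6 write a[5]=7, slow++,fast++
slow=5 fast=6: a[fast]=8≠a[slow]=7 write a[6]=8, slow++,fast++
slow=6 fast=7: a[fast]=8=a[slow] dup, fast++
slow=6 fast=8: a[fast]=9≠a[slow]=8 write a[7]=9, slow++,fast++
slow=7 fast=9: a[fast]=10≠a[slow]=9 write a[8]=10, slow++,fast++
slow=8 fast=10: a[fast]=10=a[slow] dup, fast++
slow=8 fast=11: a[fast]=10=a[slow] dup, fast++
slow=8 fast=12: a[fast]=11≠a[slow]=10 write a[9]=11, slow++,fast++

slow=9, fast=13, prefix=[1, 2, 3, 5, 6, 7, 8, 9, 10, 11]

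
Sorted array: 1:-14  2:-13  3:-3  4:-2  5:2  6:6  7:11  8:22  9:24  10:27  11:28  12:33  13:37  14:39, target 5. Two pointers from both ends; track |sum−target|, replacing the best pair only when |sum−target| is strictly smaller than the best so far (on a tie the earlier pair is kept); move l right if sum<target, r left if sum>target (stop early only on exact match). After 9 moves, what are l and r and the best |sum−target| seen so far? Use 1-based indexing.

l=3, r=7, best |Δ|=3

[1,14] -14+39=25 d=20 * → r--
[1,13] -14+37=23 d=18 * → r--
[1,12] -14+33=19 d=14 * → r--
[1,11] -14+28=14 d=9 * → r--
[1,10] -14+27=13 d=8 * → r--
[1,9] -14+24=10 d=5 * → r--
[1,8] -14+22=8 d=3 * → r--
[1,7] -14+11=-3 d=8 → l++
[2,7] -13+11=-2 d=7 → l++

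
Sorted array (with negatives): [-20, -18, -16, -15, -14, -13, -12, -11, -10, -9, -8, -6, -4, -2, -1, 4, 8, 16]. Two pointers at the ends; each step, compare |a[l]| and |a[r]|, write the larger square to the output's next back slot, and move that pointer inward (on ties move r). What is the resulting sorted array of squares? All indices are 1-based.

l=1 r=18: |-20|>|16| out[18]=400, l++
l=2 r=18: |-18|>|16| out[17]=324, l++
l=3 r=18: |-16|<=|16| out[16]=256, r--
l=3 r=17: |-16|>|8| out[15]=256, l++
l=4 r=17: |-15|>|8| out[14]=225, l++
l=5 r=17: |-14|>|8| out[13]=196, l++
l=6 r=17: |-13|>|8| out[12]=169, l++
l=7 r=17: |-12|>|8| out[11]=144, l++
l=8 r=17: |-11|>|8| out[10]=121, l++
l=9 r=17: |-10|>|8| out[9]=100, l++
l=10 r=17: |-9|>|8| out[8]=81, l++
l=11 r=17: |-8|<=|8| out[7]=64, r--
l=11 r=16: |-8|>|4| out[6]=64, l++
l=12 r=16: |-6|>|4| out[5]=36, l++
l=13 r=16: |-4|<=|4| out[4]=16, r--
l=13 r=15: |-4|>|-1| out[3]=16, l++
l=14 r=15: |-2|>|-1| out[2]=4, l++
l=15 r=15: |-1|<=|-1| out[1]=1, r--

[1, 4, 16, 16, 36, 64, 64, 81, 100, 121, 144, 169, 196, 225, 256, 256, 324, 400]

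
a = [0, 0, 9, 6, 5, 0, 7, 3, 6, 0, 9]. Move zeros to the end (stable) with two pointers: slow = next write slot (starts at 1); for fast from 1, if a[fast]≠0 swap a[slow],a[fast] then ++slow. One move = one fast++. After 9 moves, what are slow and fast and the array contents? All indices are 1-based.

slow=7, fast=10, a=[9, 6, 5, 7, 3, 6, 0, 0, 0, 0, 9]

slow=1 fast=1: a[fast]=0, fast++
slow=1 fast=2: a[fast]=0, fast++
slow=1 fast=3: a[fast]=9≠0 swap→a[1]=9, slow++,fast++
slow=2 fast=4: a[fast]=6≠0 swap→a[2]=6, slow++,fast++
slow=3 fast=5: a[fast]=5≠0 swap→a[3]=5, slow++,fast++
slow=4 fast=6: a[fast]=0, fast++
slow=4 fast=7: a[fast]=7≠0 swap→a[4]=7, slow++,fast++
slow=5 fast=8: a[fast]=3≠0 swap→a[5]=3, slow++,fast++
slow=6 fast=9: a[fast]=6≠0 swap→a[6]=6, slow++,fast++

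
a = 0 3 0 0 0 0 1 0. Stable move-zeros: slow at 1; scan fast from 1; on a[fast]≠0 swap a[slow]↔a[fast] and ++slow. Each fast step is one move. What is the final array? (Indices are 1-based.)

(s=1,f=1) a[fast]=0 → fast++
(s=1,f=2) a[fast]=3≠0 swap→a[1]=3 → slow++,fast++
(s=2,f=3) a[fast]=0 → fast++
(s=2,f=4) a[fast]=0 → fast++
(s=2,f=5) a[fast]=0 → fast++
(s=2,f=6) a[fast]=0 → fast++
(s=2,f=7) a[fast]=1≠0 swap→a[2]=1 → slow++,fast++
(s=3,f=8) a[fast]=0 → fast++

[3, 1, 0, 0, 0, 0, 0, 0]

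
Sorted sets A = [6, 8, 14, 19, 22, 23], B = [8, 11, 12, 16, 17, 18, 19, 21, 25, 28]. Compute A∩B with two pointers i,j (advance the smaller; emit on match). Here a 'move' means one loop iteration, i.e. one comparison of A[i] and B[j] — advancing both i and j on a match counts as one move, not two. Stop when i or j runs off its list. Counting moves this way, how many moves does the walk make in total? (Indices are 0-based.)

[i=0,j=0] 6<8 → i++
[i=1,j=0] 8==8 emit → i++,j++
[i=2,j=1] 14>11 → j++
[i=2,j=2] 14>12 → j++
[i=2,j=3] 14<16 → i++
[i=3,j=3] 19>16 → j++
[i=3,j=4] 19>17 → j++
[i=3,j=5] 19>18 → j++
[i=3,j=6] 19==19 emit → i++,j++
[i=4,j=7] 22>21 → j++
[i=4,j=8] 22<25 → i++
[i=5,j=8] 23<25 → i++

12 moves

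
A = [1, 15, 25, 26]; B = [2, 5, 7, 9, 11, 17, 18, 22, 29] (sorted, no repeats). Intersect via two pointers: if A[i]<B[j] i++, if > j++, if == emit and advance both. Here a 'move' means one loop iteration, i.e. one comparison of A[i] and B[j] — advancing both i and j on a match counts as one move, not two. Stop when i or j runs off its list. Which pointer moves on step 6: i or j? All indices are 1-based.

j

[i=1,j=1] 1<2 → i++
[i=2,j=1] 15>2 → j++
[i=2,j=2] 15>5 → j++
[i=2,j=3] 15>7 → j++
[i=2,j=4] 15>9 → j++
[i=2,j=5] 15>11 → j++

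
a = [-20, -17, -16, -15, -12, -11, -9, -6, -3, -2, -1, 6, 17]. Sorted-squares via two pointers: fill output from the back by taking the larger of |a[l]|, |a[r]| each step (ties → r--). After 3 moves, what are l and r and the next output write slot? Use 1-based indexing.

[1,13] |-20|>|17| out[13]=400 → l++
[2,13] |-17|<=|17| out[12]=289 → r--
[2,12] |-17|>|6| out[11]=289 → l++

l=3, r=12, next write slot=10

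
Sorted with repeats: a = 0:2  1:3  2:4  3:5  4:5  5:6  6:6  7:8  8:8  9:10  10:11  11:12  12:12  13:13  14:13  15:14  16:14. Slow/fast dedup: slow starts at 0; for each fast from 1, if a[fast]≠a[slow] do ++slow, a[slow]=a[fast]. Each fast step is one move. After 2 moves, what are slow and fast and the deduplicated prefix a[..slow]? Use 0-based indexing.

(s=0,f=1) a[fast]=3≠a[slow]=2 write a[1]=3 → slow++,fast++
(s=1,f=2) a[fast]=4≠a[slow]=3 write a[2]=4 → slow++,fast++

slow=2, fast=3, prefix=[2, 3, 4]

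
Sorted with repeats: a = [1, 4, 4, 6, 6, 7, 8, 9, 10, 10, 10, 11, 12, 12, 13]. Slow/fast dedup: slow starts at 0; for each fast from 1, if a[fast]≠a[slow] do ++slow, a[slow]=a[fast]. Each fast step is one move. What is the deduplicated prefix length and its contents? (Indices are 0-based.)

(s=0,f=1) a[fast]=4≠a[slow]=1 write a[1]=4 → slow++,fast++
(s=1,f=2) a[fast]=4=a[slow] dup → fast++
(s=1,f=3) a[fast]=6≠a[slow]=4 write a[2]=6 → slow++,fast++
(s=2,f=4) a[fast]=6=a[slow] dup → fast++
(s=2,f=5) a[fast]=7≠a[slow]=6 write a[3]=7 → slow++,fast++
(s=3,f=6) a[fast]=8≠a[slow]=7 write a[4]=8 → slow++,fast++
(s=4,f=7) a[fast]=9≠a[slow]=8 write a[5]=9 → slow++,fast++
(s=5,f=8) a[fast]=10≠a[slow]=9 write a[6]=10 → slow++,fast++
(s=6,f=9) a[fast]=10=a[slow] dup → fast++
(s=6,f=10) a[fast]=10=a[slow] dup → fast++
(s=6,f=11) a[fast]=11≠a[slow]=10 write a[7]=11 → slow++,fast++
(s=7,f=12) a[fast]=12≠a[slow]=11 write a[8]=12 → slow++,fast++
(s=8,f=13) a[fast]=12=a[slow] dup → fast++
(s=8,f=14) a[fast]=13≠a[slow]=12 write a[9]=13 → slow++,fast++

length 10; prefix = [1, 4, 6, 7, 8, 9, 10, 11, 12, 13]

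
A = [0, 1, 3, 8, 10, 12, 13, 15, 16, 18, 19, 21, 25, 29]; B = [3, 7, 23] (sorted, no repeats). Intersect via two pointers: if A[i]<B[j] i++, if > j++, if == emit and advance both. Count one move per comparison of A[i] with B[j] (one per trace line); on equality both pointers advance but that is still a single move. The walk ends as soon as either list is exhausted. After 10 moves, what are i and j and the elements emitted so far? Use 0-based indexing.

i=9, j=2, emitted=[3]

i=0 j=0: 0<3, i++
i=1 j=0: 1<3, i++
i=2 j=0: 3==3 emit, i++,j++
i=3 j=1: 8>7, j++
i=3 j=2: 8<23, i++
i=4 j=2: 10<23, i++
i=5 j=2: 12<23, i++
i=6 j=2: 13<23, i++
i=7 j=2: 15<23, i++
i=8 j=2: 16<23, i++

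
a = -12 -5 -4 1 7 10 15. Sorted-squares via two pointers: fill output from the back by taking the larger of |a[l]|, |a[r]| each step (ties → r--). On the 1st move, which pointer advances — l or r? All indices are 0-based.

r

[0,6] |-12|<=|15| out[6]=225 → r--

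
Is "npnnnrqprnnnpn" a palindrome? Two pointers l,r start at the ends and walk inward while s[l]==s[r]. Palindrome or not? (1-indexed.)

[1,14] 'n'=='n' → l++,r--
[2,13] 'p'=='p' → l++,r--
[3,12] 'n'=='n' → l++,r--
[4,11] 'n'=='n' → l++,r--
[5,10] 'n'=='n' → l++,r--
[6,9] 'r'=='r' → l++,r--
[7,8] 'q'!='p' → stop

not a palindrome (mismatch at 7,8)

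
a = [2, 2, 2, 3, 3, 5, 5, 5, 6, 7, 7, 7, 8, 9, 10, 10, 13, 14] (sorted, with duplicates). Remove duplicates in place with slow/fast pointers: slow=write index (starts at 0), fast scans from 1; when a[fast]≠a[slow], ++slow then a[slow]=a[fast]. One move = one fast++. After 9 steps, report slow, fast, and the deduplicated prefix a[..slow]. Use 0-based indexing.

(s=0,f=1) a[fast]=2=a[slow] dup → fast++
(s=0,f=2) a[fast]=2=a[slow] dup → fast++
(s=0,f=3) a[fast]=3≠a[slow]=2 write a[1]=3 → slow++,fast++
(s=1,f=4) a[fast]=3=a[slow] dup → fast++
(s=1,f=5) a[fast]=5≠a[slow]=3 write a[2]=5 → slow++,fast++
(s=2,f=6) a[fast]=5=a[slow] dup → fast++
(s=2,f=7) a[fast]=5=a[slow] dup → fast++
(s=2,f=8) a[fast]=6≠a[slow]=5 write a[3]=6 → slow++,fast++
(s=3,f=9) a[fast]=7≠a[slow]=6 write a[4]=7 → slow++,fast++

slow=4, fast=10, prefix=[2, 3, 5, 6, 7]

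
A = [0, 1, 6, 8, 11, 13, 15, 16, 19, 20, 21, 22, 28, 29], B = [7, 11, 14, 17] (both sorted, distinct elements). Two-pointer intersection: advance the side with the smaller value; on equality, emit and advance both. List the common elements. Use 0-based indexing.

intersection = [11]

i=0 j=0: 0<7, i++
i=1 j=0: 1<7, i++
i=2 j=0: 6<7, i++
i=3 j=0: 8>7, j++
i=3 j=1: 8<11, i++
i=4 j=1: 11==11 emit, i++,j++
i=5 j=2: 13<14, i++
i=6 j=2: 15>14, j++
i=6 j=3: 15<17, i++
i=7 j=3: 16<17, i++
i=8 j=3: 19>17, j++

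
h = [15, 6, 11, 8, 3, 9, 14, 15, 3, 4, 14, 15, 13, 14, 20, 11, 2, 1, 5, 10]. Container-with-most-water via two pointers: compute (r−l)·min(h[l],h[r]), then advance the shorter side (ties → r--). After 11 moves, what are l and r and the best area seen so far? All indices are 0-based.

l=6, r=14, best area=210

[0,19] min(15,10)*19=190 best=190 * → r--
[0,18] min(15,5)*18=90 best=190 → r--
[0,17] min(15,1)*17=17 best=190 → r--
[0,16] min(15,2)*16=32 best=190 → r--
[0,15] min(15,11)*15=165 best=190 → r--
[0,14] min(15,20)*14=210 best=210 * → l++
[1,14] min(6,20)*13=78 best=210 → l++
[2,14] min(11,20)*12=132 best=210 → l++
[3,14] min(8,20)*11=88 best=210 → l++
[4,14] min(3,20)*10=30 best=210 → l++
[5,14] min(9,20)*9=81 best=210 → l++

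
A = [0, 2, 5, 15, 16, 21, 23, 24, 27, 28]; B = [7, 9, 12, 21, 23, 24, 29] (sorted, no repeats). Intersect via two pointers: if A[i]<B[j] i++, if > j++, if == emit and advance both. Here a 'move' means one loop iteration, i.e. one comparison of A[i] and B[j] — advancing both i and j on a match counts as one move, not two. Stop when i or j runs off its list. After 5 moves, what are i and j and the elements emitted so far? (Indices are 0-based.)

[i=0,j=0] 0<7 → i++
[i=1,j=0] 2<7 → i++
[i=2,j=0] 5<7 → i++
[i=3,j=0] 15>7 → j++
[i=3,j=1] 15>9 → j++

i=3, j=2, emitted=[]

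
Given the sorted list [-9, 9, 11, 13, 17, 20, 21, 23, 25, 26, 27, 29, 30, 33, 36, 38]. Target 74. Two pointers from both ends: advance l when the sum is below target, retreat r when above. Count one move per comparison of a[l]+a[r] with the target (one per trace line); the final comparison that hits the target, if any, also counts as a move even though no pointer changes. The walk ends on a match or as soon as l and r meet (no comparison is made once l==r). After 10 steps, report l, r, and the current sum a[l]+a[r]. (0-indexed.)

l=10, r=15, sum=65

[0,15] -9+38=29 <74 → l++
[1,15] 9+38=47 <74 → l++
[2,15] 11+38=49 <74 → l++
[3,15] 13+38=51 <74 → l++
[4,15] 17+38=55 <74 → l++
[5,15] 20+38=58 <74 → l++
[6,15] 21+38=59 <74 → l++
[7,15] 23+38=61 <74 → l++
[8,15] 25+38=63 <74 → l++
[9,15] 26+38=64 <74 → l++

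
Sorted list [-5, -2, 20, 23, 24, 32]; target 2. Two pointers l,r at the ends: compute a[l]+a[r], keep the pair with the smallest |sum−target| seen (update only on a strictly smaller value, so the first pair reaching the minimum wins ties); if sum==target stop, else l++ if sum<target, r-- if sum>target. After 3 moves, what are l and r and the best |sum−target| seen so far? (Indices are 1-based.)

l=1 r=6: -5+32=27 d=25 *, r--
l=1 r=5: -5+24=19 d=17 *, r--
l=1 r=4: -5+23=18 d=16 *, r--

l=1, r=3, best |Δ|=16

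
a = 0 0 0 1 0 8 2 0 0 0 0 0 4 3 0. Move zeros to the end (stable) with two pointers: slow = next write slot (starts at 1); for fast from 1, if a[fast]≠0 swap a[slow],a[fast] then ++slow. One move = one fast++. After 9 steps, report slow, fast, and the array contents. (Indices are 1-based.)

slow=4, fast=10, a=[1, 8, 2, 0, 0, 0, 0, 0, 0, 0, 0, 0, 4, 3, 0]

slow=1 fast=1: a[fast]=0, fast++
slow=1 fast=2: a[fast]=0, fast++
slow=1 fast=3: a[fast]=0, fast++
slow=1 fast=4: a[fast]=1≠0 swap→a[1]=1, slow++,fast++
slow=2 fast=5: a[fast]=0, fast++
slow=2 fast=6: a[fast]=8≠0 swap→a[2]=8, slow++,fast++
slow=3 fast=7: a[fast]=2≠0 swap→a[3]=2, slow++,fast++
slow=4 fast=8: a[fast]=0, fast++
slow=4 fast=9: a[fast]=0, fast++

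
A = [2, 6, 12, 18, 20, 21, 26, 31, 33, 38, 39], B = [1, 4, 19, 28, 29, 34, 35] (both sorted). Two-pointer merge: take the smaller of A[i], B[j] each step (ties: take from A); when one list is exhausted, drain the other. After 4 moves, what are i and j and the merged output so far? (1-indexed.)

[i=1,j=1] A[i]=2>B[j]=1 take 1 → j++
[i=1,j=2] A[i]=2<=B[j]=4 take 2 → i++
[i=2,j=2] A[i]=6>B[j]=4 take 4 → j++
[i=2,j=3] A[i]=6<=B[j]=19 take 6 → i++

i=3, j=3, merged so far=[1, 2, 4, 6]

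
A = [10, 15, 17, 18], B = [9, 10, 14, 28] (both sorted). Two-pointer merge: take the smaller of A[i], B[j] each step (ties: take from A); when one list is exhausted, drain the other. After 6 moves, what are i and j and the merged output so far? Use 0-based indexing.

[i=0,j=0] A[i]=10>B[j]=9 take 9 → j++
[i=0,j=1] A[i]=10<=B[j]=10 take 10 → i++
[i=1,j=1] A[i]=15>B[j]=10 take 10 → j++
[i=1,j=2] A[i]=15>B[j]=14 take 14 → j++
[i=1,j=3] A[i]=15<=B[j]=28 take 15 → i++
[i=2,j=3] A[i]=17<=B[j]=28 take 17 → i++

i=3, j=3, merged so far=[9, 10, 10, 14, 15, 17]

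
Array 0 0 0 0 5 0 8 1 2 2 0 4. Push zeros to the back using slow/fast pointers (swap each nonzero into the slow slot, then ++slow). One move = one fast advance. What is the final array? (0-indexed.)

(s=0,f=0) a[fast]=0 → fast++
(s=0,f=1) a[fast]=0 → fast++
(s=0,f=2) a[fast]=0 → fast++
(s=0,f=3) a[fast]=0 → fast++
(s=0,f=4) a[fast]=5≠0 swap→a[0]=5 → slow++,fast++
(s=1,f=5) a[fast]=0 → fast++
(s=1,f=6) a[fast]=8≠0 swap→a[1]=8 → slow++,fast++
(s=2,f=7) a[fast]=1≠0 swap→a[2]=1 → slow++,fast++
(s=3,f=8) a[fast]=2≠0 swap→a[3]=2 → slow++,fast++
(s=4,f=9) a[fast]=2≠0 swap→a[4]=2 → slow++,fast++
(s=5,f=10) a[fast]=0 → fast++
(s=5,f=11) a[fast]=4≠0 swap→a[5]=4 → slow++,fast++

[5, 8, 1, 2, 2, 4, 0, 0, 0, 0, 0, 0]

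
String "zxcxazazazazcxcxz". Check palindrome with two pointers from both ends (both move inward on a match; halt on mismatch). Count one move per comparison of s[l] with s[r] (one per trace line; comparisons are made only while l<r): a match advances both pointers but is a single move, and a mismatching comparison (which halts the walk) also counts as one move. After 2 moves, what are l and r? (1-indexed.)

l=1 r=17: 'z'=='z', l++,r--
l=2 r=16: 'x'=='x', l++,r--

l=3, r=15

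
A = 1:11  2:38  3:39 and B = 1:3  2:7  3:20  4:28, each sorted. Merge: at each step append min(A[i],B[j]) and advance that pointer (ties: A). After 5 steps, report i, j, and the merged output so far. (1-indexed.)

i=1 j=1: A[i]=11>B[j]=3 take 3, j++
i=1 j=2: A[i]=11>B[j]=7 take 7, j++
i=1 j=3: A[i]=11<=B[j]=20 take 11, i++
i=2 j=3: A[i]=38>B[j]=20 take 20, j++
i=2 j=4: A[i]=38>B[j]=28 take 28, j++

i=2, j=5, merged so far=[3, 7, 11, 20, 28]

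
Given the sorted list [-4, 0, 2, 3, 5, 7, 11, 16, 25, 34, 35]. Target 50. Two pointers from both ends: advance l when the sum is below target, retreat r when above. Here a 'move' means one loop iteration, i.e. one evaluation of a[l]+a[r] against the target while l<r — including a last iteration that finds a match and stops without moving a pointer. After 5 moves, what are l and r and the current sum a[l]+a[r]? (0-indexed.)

l=5, r=10, sum=42

[0,10] -4+35=31 <50 → l++
[1,10] 0+35=35 <50 → l++
[2,10] 2+35=37 <50 → l++
[3,10] 3+35=38 <50 → l++
[4,10] 5+35=40 <50 → l++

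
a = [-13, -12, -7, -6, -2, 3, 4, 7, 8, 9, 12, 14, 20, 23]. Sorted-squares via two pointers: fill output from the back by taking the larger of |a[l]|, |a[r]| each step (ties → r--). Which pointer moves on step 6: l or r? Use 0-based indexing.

l

[0,13] |-13|<=|23| out[13]=529 → r--
[0,12] |-13|<=|20| out[12]=400 → r--
[0,11] |-13|<=|14| out[11]=196 → r--
[0,10] |-13|>|12| out[10]=169 → l++
[1,10] |-12|<=|12| out[9]=144 → r--
[1,9] |-12|>|9| out[8]=144 → l++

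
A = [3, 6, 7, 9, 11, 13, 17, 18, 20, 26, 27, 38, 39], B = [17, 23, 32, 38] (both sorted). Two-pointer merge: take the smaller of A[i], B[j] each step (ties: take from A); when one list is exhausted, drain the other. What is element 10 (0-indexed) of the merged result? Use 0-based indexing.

merged[10] = 23

i=0 j=0: A[i]=3<=B[j]=17 take 3, i++
i=1 j=0: A[i]=6<=B[j]=17 take 6, i++
i=2 j=0: A[i]=7<=B[j]=17 take 7, i++
i=3 j=0: A[i]=9<=B[j]=17 take 9, i++
i=4 j=0: A[i]=11<=B[j]=17 take 11, i++
i=5 j=0: A[i]=13<=B[j]=17 take 13, i++
i=6 j=0: A[i]=17<=B[j]=17 take 17, i++
i=7 j=0: A[i]=18>B[j]=17 take 17, j++
i=7 j=1: A[i]=18<=B[j]=23 take 18, i++
i=8 j=1: A[i]=20<=B[j]=23 take 20, i++
i=9 j=1: A[i]=26>B[j]=23 take 23, j++
i=9 j=2: A[i]=26<=B[j]=32 take 26, i++
i=10 j=2: A[i]=27<=B[j]=32 take 27, i++
i=11 j=2: A[i]=38>B[j]=32 take 32, j++
i=11 j=3: A[i]=38<=B[j]=38 take 38, i++
i=12 j=3: A[i]=39>B[j]=38 take 38, j++
i=12 j=4: B done, take A[i]=39, i++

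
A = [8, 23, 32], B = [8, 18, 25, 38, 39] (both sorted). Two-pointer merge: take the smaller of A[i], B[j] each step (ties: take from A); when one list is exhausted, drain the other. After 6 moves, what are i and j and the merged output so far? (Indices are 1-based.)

i=4, j=4, merged so far=[8, 8, 18, 23, 25, 32]

i=1 j=1: A[i]=8<=B[j]=8 take 8, i++
i=2 j=1: A[i]=23>B[j]=8 take 8, j++
i=2 j=2: A[i]=23>B[j]=18 take 18, j++
i=2 j=3: A[i]=23<=B[j]=25 take 23, i++
i=3 j=3: A[i]=32>B[j]=25 take 25, j++
i=3 j=4: A[i]=32<=B[j]=38 take 32, i++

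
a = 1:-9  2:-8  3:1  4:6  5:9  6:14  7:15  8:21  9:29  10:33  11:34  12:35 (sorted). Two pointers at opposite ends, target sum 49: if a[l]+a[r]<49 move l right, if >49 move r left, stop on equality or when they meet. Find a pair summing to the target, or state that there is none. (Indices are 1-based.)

(14, 35)

l=1 r=12: -9+35=26 <49, l++
l=2 r=12: -8+35=27 <49, l++
l=3 r=12: 1+35=36 <49, l++
l=4 r=12: 6+35=41 <49, l++
l=5 r=12: 9+35=44 <49, l++
l=6 r=12: 14+35=49, found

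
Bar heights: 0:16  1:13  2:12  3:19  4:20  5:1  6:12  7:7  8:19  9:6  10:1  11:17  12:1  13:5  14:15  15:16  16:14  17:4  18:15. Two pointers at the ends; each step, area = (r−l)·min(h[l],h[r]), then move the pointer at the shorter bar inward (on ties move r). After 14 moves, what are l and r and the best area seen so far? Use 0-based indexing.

l=3, r=7, best area=270

l=0 r=18: min(16,15)*18=270 best=270 *, r--
l=0 r=17: min(16,4)*17=68 best=270, r--
l=0 r=16: min(16,14)*16=224 best=270, r--
l=0 r=15: min(16,16)*15=240 best=270, r--
l=0 r=14: min(16,15)*14=210 best=270, r--
l=0 r=13: min(16,5)*13=65 best=270, r--
l=0 r=12: min(16,1)*12=12 best=270, r--
l=0 r=11: min(16,17)*11=176 best=270, l++
l=1 r=11: min(13,17)*10=130 best=270, l++
l=2 r=11: min(12,17)*9=108 best=270, l++
l=3 r=11: min(19,17)*8=136 best=270, r--
l=3 r=10: min(19,1)*7=7 best=270, r--
l=3 r=9: min(19,6)*6=36 best=270, r--
l=3 r=8: min(19,19)*5=95 best=270, r--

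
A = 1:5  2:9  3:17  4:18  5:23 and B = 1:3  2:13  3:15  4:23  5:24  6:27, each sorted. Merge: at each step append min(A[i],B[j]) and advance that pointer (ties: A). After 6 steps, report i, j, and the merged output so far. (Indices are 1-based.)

i=4, j=4, merged so far=[3, 5, 9, 13, 15, 17]

[i=1,j=1] A[i]=5>B[j]=3 take 3 → j++
[i=1,j=2] A[i]=5<=B[j]=13 take 5 → i++
[i=2,j=2] A[i]=9<=B[j]=13 take 9 → i++
[i=3,j=2] A[i]=17>B[j]=13 take 13 → j++
[i=3,j=3] A[i]=17>B[j]=15 take 15 → j++
[i=3,j=4] A[i]=17<=B[j]=23 take 17 → i++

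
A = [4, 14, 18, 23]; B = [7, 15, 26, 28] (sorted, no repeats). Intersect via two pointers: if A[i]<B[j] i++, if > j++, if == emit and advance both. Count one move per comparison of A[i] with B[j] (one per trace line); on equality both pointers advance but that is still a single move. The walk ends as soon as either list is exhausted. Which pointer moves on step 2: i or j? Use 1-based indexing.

[i=1,j=1] 4<7 → i++
[i=2,j=1] 14>7 → j++

j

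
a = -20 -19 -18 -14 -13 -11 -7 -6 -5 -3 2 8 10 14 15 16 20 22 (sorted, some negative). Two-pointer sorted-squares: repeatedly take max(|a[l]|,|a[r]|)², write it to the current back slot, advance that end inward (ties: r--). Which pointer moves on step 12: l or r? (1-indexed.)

l=1 r=18: |-20|<=|22| out[18]=484, r--
l=1 r=17: |-20|<=|20| out[17]=400, r--
l=1 r=16: |-20|>|16| out[16]=400, l++
l=2 r=16: |-19|>|16| out[15]=361, l++
l=3 r=16: |-18|>|16| out[14]=324, l++
l=4 r=16: |-14|<=|16| out[13]=256, r--
l=4 r=15: |-14|<=|15| out[12]=225, r--
l=4 r=14: |-14|<=|14| out[11]=196, r--
l=4 r=13: |-14|>|10| out[10]=196, l++
l=5 r=13: |-13|>|10| out[9]=169, l++
l=6 r=13: |-11|>|10| out[8]=121, l++
l=7 r=13: |-7|<=|10| out[7]=100, r--

r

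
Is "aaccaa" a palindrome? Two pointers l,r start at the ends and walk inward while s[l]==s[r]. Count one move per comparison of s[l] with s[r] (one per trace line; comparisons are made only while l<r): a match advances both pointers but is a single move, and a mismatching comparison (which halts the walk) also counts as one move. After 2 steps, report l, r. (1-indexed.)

[1,6] 'a'=='a' → l++,r--
[2,5] 'a'=='a' → l++,r--

l=3, r=4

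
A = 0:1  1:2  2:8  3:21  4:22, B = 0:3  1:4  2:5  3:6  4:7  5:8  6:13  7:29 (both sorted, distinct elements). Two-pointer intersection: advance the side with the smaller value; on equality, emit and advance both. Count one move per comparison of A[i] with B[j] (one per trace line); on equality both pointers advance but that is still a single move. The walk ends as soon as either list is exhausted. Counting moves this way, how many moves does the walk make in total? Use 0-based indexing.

[i=0,j=0] 1<3 → i++
[i=1,j=0] 2<3 → i++
[i=2,j=0] 8>3 → j++
[i=2,j=1] 8>4 → j++
[i=2,j=2] 8>5 → j++
[i=2,j=3] 8>6 → j++
[i=2,j=4] 8>7 → j++
[i=2,j=5] 8==8 emit → i++,j++
[i=3,j=6] 21>13 → j++
[i=3,j=7] 21<29 → i++
[i=4,j=7] 22<29 → i++

11 moves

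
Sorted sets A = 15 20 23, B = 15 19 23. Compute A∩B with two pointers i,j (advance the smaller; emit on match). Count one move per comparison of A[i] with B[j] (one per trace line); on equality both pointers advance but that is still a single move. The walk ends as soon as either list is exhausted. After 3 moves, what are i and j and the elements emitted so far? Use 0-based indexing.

i=2, j=2, emitted=[15]

[i=0,j=0] 15==15 emit → i++,j++
[i=1,j=1] 20>19 → j++
[i=1,j=2] 20<23 → i++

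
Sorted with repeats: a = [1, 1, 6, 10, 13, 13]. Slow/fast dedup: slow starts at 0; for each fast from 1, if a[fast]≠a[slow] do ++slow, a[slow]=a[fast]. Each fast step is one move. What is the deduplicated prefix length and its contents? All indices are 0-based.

(s=0,f=1) a[fast]=1=a[slow] dup → fast++
(s=0,f=2) a[fast]=6≠a[slow]=1 write a[1]=6 → slow++,fast++
(s=1,f=3) a[fast]=10≠a[slow]=6 write a[2]=10 → slow++,fast++
(s=2,f=4) a[fast]=13≠a[slow]=10 write a[3]=13 → slow++,fast++
(s=3,f=5) a[fast]=13=a[slow] dup → fast++

length 4; prefix = [1, 6, 10, 13]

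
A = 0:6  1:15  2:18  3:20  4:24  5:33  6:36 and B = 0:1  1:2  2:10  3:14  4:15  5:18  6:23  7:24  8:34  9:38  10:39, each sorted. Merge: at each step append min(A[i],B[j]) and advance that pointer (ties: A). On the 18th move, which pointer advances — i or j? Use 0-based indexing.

j

i=0 j=0: A[i]=6>B[j]=1 take 1, j++
i=0 j=1: A[i]=6>B[j]=2 take 2, j++
i=0 j=2: A[i]=6<=B[j]=10 take 6, i++
i=1 j=2: A[i]=15>B[j]=10 take 10, j++
i=1 j=3: A[i]=15>B[j]=14 take 14, j++
i=1 j=4: A[i]=15<=B[j]=15 take 15, i++
i=2 j=4: A[i]=18>B[j]=15 take 15, j++
i=2 j=5: A[i]=18<=B[j]=18 take 18, i++
i=3 j=5: A[i]=20>B[j]=18 take 18, j++
i=3 j=6: A[i]=20<=B[j]=23 take 20, i++
i=4 j=6: A[i]=24>B[j]=23 take 23, j++
i=4 j=7: A[i]=24<=B[j]=24 take 24, i++
i=5 j=7: A[i]=33>B[j]=24 take 24, j++
i=5 j=8: A[i]=33<=B[j]=34 take 33, i++
i=6 j=8: A[i]=36>B[j]=34 take 34, j++
i=6 j=9: A[i]=36<=B[j]=38 take 36, i++
i=7 j=9: A done, take B[j]=38, j++
i=7 j=10: A done, take B[j]=39, j++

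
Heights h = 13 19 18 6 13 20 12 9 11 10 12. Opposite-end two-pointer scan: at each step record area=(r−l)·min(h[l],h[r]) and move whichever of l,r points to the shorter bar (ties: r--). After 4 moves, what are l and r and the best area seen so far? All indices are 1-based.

l=1 r=11: min(13,12)*10=120 best=120 *, r--
l=1 r=10: min(13,10)*9=90 best=120, r--
l=1 r=9: min(13,11)*8=88 best=120, r--
l=1 r=8: min(13,9)*7=63 best=120, r--

l=1, r=7, best area=120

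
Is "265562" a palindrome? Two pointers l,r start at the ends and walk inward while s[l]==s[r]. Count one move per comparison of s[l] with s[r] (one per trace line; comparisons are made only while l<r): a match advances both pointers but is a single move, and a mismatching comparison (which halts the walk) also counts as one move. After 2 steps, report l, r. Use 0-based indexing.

[0,5] '2'=='2' → l++,r--
[1,4] '6'=='6' → l++,r--

l=2, r=3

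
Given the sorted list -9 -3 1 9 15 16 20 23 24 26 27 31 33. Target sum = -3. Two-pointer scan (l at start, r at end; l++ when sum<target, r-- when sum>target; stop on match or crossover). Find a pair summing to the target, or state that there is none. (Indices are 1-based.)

no pair

[1,13] -9+33=24 >-3 → r--
[1,12] -9+31=22 >-3 → r--
[1,11] -9+27=18 >-3 → r--
[1,10] -9+26=17 >-3 → r--
[1,9] -9+24=15 >-3 → r--
[1,8] -9+23=14 >-3 → r--
[1,7] -9+20=11 >-3 → r--
[1,6] -9+16=7 >-3 → r--
[1,5] -9+15=6 >-3 → r--
[1,4] -9+9=0 >-3 → r--
[1,3] -9+1=-8 <-3 → l++
[2,3] -3+1=-2 >-3 → r--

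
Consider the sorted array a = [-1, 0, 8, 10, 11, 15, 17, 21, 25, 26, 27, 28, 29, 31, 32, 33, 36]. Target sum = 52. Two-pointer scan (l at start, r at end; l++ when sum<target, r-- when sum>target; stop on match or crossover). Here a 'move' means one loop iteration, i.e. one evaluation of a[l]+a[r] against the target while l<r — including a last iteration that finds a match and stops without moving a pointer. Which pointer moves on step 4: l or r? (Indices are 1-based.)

l

l=1 r=17: -1+36=35 <52, l++
l=2 r=17: 0+36=36 <52, l++
l=3 r=17: 8+36=44 <52, l++
l=4 r=17: 10+36=46 <52, l++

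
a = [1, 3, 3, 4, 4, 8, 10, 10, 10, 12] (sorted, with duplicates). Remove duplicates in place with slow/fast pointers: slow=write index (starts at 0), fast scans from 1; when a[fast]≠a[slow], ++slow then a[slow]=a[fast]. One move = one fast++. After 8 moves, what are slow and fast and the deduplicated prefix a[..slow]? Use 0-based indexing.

(s=0,f=1) a[fast]=3≠a[slow]=1 write a[1]=3 → slow++,fast++
(s=1,f=2) a[fast]=3=a[slow] dup → fast++
(s=1,f=3) a[fast]=4≠a[slow]=3 write a[2]=4 → slow++,fast++
(s=2,f=4) a[fast]=4=a[slow] dup → fast++
(s=2,f=5) a[fast]=8≠a[slow]=4 write a[3]=8 → slow++,fast++
(s=3,f=6) a[fast]=10≠a[slow]=8 write a[4]=10 → slow++,fast++
(s=4,f=7) a[fast]=10=a[slow] dup → fast++
(s=4,f=8) a[fast]=10=a[slow] dup → fast++

slow=4, fast=9, prefix=[1, 3, 4, 8, 10]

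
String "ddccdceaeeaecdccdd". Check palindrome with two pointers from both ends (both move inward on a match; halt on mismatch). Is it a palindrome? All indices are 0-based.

[0,17] 'd'=='d' → l++,r--
[1,16] 'd'=='d' → l++,r--
[2,15] 'c'=='c' → l++,r--
[3,14] 'c'=='c' → l++,r--
[4,13] 'd'=='d' → l++,r--
[5,12] 'c'=='c' → l++,r--
[6,11] 'e'=='e' → l++,r--
[7,10] 'a'=='a' → l++,r--
[8,9] 'e'=='e' → l++,r--

palindrome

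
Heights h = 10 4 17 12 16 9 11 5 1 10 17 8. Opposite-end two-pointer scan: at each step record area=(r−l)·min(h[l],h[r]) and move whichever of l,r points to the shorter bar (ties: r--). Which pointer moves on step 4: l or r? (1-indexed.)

[1,12] min(10,8)*11=88 best=88 * → r--
[1,11] min(10,17)*10=100 best=100 * → l++
[2,11] min(4,17)*9=36 best=100 → l++
[3,11] min(17,17)*8=136 best=136 * → r--

r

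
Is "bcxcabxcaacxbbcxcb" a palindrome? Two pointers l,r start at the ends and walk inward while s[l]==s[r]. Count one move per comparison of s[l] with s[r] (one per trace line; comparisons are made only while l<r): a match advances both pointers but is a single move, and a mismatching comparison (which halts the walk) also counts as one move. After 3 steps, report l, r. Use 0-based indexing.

l=3, r=14

[0,17] 'b'=='b' → l++,r--
[1,16] 'c'=='c' → l++,r--
[2,15] 'x'=='x' → l++,r--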